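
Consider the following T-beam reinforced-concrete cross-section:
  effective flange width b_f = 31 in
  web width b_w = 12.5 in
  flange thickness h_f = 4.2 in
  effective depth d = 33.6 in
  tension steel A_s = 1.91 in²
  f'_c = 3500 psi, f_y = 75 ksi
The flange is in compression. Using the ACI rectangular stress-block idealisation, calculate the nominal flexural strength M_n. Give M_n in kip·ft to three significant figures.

M_n ≈ 392 kip·ft

Tension: T = A_s f_y = 1.91 × 75 = 143.25 kips.
Try a within the flange: a = T/(0.85 f'_c b_f) = 143.25/(0.85 × 3.5 × 31) = 1.553 in.
Since a = 1.553 ≤ h_f = 4.2 in, the stress block lies entirely in the flange; analyse as a rectangular beam of width b_f.
M_n = T(d − a/2) = 143.25 × (33.6 − 0.7765) = 4702.0 kip·in.
M_n = 4702.0/12 = 391.83 kip·ft.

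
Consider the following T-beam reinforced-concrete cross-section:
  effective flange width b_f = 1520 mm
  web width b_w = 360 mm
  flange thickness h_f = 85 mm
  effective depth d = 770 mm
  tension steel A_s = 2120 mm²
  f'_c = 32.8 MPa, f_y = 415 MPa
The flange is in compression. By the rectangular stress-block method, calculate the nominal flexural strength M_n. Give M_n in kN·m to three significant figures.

M_n ≈ 668 kN·m

Tension: T = A_s f_y = 2120 × 415 = 879800 N.
Try a within the flange: a = T/(0.85 f'_c b_f) = 879800/(0.85 × 32.8 × 1520) = 20.76 mm.
Since a = 20.76 ≤ h_f = 85 mm, the stress block lies entirely in the flange; analyse as a rectangular beam of width b_f.
M_n = T(d − a/2) = 879800 × (770 − 10.38) = 668.31 × 10⁶ N·mm.
M_n = 668.31 kN·m.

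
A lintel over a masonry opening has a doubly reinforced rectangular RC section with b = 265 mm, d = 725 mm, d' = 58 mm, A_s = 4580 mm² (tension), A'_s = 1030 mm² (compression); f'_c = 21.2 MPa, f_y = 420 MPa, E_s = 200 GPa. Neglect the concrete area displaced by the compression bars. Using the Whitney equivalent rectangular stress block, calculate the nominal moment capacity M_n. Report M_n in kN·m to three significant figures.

M_n ≈ 1140 kN·m

Assume both tension and compression steel yield.
Net tension couple steel: A_s − A'_s = 3550 mm².
a = (A_s − A'_s) f_y / (0.85 f'_c b) = 1491000/(0.85 × 21.2 × 265) = 312.23 mm.
c = a/β₁ = 312.23/0.85 = 367.33 mm; ε'_s = 0.003(c − d')/c = 0.0025 ≥ f_y/E_s = 0.0021, so compression steel does yield.
M_n = (A_s − A'_s) f_y (d − a/2) + A'_s f_y (d − d') = [1491000 × (725 − 156.115) + 432600 × (725 − 58)] × 10⁻⁶ = 848.21 + 288.54 = 1136.75 kN·m.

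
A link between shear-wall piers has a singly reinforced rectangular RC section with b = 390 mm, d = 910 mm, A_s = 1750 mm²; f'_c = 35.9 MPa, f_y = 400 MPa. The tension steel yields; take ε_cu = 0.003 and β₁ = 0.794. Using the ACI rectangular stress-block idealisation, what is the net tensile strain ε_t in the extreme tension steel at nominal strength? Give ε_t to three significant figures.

ε_t ≈ 0.0339

a = A_s f_y/(0.85 f'_c b) = 58.82 mm.
β₁ = 0.794, so c = a/β₁ = 58.82/0.794 = 74.08 mm.
From the linear strain diagram with ε_cu = 0.003: ε_t = 0.003 (d − c)/c = 0.003 × (910 − 74.08)/74.08 = 0.0339.
Since ε_t ≥ 0.005, the section is tension-controlled.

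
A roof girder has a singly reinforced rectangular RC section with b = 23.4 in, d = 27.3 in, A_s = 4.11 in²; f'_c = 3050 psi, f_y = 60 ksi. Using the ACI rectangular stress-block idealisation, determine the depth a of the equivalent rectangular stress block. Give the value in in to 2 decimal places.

a ≈ 4.06 in

T = A_s f_y = 4.11 × 60 = 246.6 kips.
a = T/(0.85 f'_c b) = 246.6/(0.85 × 3.05 × 23.4) = 4.06 in.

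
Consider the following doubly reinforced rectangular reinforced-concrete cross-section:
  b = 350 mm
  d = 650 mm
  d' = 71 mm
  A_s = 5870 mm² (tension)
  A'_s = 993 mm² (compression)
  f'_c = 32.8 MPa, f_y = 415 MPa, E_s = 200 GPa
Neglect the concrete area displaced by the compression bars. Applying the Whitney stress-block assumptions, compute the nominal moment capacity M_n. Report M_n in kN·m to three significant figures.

M_n ≈ 1340 kN·m

Assume both tension and compression steel yield.
Net tension couple steel: A_s − A'_s = 4877 mm².
a = (A_s − A'_s) f_y / (0.85 f'_c b) = 2023955/(0.85 × 32.8 × 350) = 207.41 mm.
c = a/β₁ = 207.41/0.816 = 254.18 mm; ε'_s = 0.003(c − d')/c = 0.0022 ≥ f_y/E_s = 0.0021, so compression steel does yield.
M_n = (A_s − A'_s) f_y (d − a/2) + A'_s f_y (d − d') = [2023955 × (650 − 103.705) + 412095 × (650 − 71)] × 10⁻⁶ = 1105.68 + 238.60 = 1344.28 kN·m.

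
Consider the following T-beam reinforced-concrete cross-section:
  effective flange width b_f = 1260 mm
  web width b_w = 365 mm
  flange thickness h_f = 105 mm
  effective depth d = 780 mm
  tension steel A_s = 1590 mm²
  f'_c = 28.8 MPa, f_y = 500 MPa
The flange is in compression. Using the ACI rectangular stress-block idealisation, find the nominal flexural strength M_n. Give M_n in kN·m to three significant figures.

M_n ≈ 610 kN·m

Tension: T = A_s f_y = 1590 × 500 = 795000 N.
Try a within the flange: a = T/(0.85 f'_c b_f) = 795000/(0.85 × 28.8 × 1260) = 25.77 mm.
Since a = 25.77 ≤ h_f = 105 mm, the stress block lies entirely in the flange; analyse as a rectangular beam of width b_f.
M_n = T(d − a/2) = 795000 × (780 − 12.885) = 609.86 × 10⁶ N·mm.
M_n = 609.86 kN·m.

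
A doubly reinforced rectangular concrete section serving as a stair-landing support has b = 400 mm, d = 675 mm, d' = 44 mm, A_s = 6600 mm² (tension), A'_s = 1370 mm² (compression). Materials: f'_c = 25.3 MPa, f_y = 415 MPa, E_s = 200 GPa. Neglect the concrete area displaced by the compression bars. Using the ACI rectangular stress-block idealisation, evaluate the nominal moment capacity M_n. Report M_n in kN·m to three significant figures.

M_n ≈ 1550 kN·m

Assume both tension and compression steel yield.
Net tension couple steel: A_s − A'_s = 5230 mm².
a = (A_s − A'_s) f_y / (0.85 f'_c b) = 2170450/(0.85 × 25.3 × 400) = 252.32 mm.
c = a/β₁ = 252.32/0.85 = 296.85 mm; ε'_s = 0.003(c − d')/c = 0.0026 ≥ f_y/E_s = 0.0021, so compression steel does yield.
M_n = (A_s − A'_s) f_y (d − a/2) + A'_s f_y (d − d') = [2170450 × (675 − 126.16) + 568550 × (675 − 44)] × 10⁻⁶ = 1191.23 + 358.76 = 1549.99 kN·m.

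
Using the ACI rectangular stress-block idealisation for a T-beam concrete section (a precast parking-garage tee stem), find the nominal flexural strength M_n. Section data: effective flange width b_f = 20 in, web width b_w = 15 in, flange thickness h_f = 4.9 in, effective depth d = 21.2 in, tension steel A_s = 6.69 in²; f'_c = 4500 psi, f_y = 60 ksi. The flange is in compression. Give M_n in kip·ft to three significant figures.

Tension: T = A_s f_y = 6.69 × 60 = 401.4 kips.
Try a within the flange: a = T/(0.85 f'_c b_f) = 401.4/(0.85 × 4.5 × 20) = 5.247 in.
a = 5.247 > h_f = 4.9 in: the block extends into the web. Split into flange-overhang and web parts.
C_f = 0.85 f'_c (b_f − b_w) h_f = 0.85 × 4.5 × (20 − 15) × 4.9 = 93.7 kips.
Remaining web compression depth: a_w = (T − C_f)/(0.85 f'_c b_w) = (401.4 − 93.7)/(0.85 × 4.5 × 15) = 5.363 in.
M_n = C_f(d − h_f/2) + (T − C_f)(d − a_w/2) = 93.7 × (21.2 − 2.45) + 307.7 × (21.2 − 2.6815) = 1756.9 + 5698.1 = 7455.0 kip·in.
M_n = 7455.0/12 = 621.25 kip·ft.

M_n ≈ 621 kip·ft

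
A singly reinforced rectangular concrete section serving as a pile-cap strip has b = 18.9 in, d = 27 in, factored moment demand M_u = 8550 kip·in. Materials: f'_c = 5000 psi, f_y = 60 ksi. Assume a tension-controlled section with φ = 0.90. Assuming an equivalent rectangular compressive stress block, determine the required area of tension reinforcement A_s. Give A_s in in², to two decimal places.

M_n = M_u/φ = 8550/0.90 = 9500 kip·in.
From M_n = 0.85 f'_c a b (d − a/2):
a = d − √(d² − 2M_n/(0.85 f'_c b)) = 27 − √(27² − 2 × 9500/(0.85 × 5 × 18.9)) = 4.809 in.
A_s = 0.85 f'_c a b / f_y = 0.85 × 5 × 4.809 × 18.9 / 60 = 6.438 in².

A_s ≈ 6.44 in²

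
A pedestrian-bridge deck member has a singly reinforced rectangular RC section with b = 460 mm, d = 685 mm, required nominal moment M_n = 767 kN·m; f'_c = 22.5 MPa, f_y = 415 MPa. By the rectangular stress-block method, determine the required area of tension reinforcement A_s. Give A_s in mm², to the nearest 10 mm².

A_s ≈ 3010 mm²

With M_n = 0.85 f'_c a b (d − a/2), solve the quadratic for a:
a = d − √(d² − 2M_n/(0.85 f'_c b)) = 685 − √(685² − 2 × 767×10⁶/(0.85 × 22.5 × 460)) = 141.99 mm.
A_s = 0.85 f'_c a b / f_y = 0.85 × 22.5 × 141.99 × 460 / 415 = 3010.0 mm².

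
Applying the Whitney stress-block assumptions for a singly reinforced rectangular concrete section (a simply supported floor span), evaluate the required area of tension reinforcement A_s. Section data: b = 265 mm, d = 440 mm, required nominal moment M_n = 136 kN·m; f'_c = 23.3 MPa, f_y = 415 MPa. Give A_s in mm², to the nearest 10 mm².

With M_n = 0.85 f'_c a b (d − a/2), solve the quadratic for a:
a = d − √(d² − 2M_n/(0.85 f'_c b)) = 440 − √(440² − 2 × 136×10⁶/(0.85 × 23.3 × 265)) = 63.47 mm.
A_s = 0.85 f'_c a b / f_y = 0.85 × 23.3 × 63.47 × 265 / 415 = 802.7 mm².

A_s ≈ 800 mm²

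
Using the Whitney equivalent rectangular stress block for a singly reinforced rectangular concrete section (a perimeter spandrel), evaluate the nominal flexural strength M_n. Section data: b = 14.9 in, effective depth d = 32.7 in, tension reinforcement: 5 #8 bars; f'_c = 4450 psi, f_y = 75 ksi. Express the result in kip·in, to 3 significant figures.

M_n ≈ 8910 kip·in

A_s = 5 × 0.79 = 3.95 in².
T = A_s f_y = 3.95 × 75 = 296.25 kips.
a = T/(0.85 f'_c b) = 296.25/(0.85 × 4.45 × 14.9) = 5.256 in.
M_n = T(d − a/2) = 296.25 × (32.7 − 2.628) = 8908.8 kip·in.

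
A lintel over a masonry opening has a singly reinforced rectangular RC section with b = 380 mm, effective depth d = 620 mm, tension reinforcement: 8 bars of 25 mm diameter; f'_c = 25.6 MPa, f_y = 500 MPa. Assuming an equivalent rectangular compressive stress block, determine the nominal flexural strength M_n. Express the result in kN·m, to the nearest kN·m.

A_s = 8 × 491 = 3928 mm².
T = A_s f_y = 3928 × 500 = 1964000 N = 1964 kN.
From C = T: a = T/(0.85 f'_c b) = 1964000/(0.85 × 25.6 × 380) = 237.52 mm.
M_n = T(d − a/2) = 1964 kN × (620 − 118.76) mm = 984.44 kN·m.

M_n ≈ 984 kN·m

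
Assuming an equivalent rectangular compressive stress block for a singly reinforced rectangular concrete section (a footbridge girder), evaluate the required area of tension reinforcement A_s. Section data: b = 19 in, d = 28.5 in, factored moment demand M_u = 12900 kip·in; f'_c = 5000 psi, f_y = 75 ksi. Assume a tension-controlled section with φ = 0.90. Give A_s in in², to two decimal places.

M_n = M_u/φ = 12900/0.90 = 14333.3 kip·in.
From M_n = 0.85 f'_c a b (d − a/2):
a = d − √(d² − 2M_n/(0.85 f'_c b)) = 28.5 − √(28.5² − 2 × 14333.3/(0.85 × 5 × 19)) = 7.117 in.
A_s = 0.85 f'_c a b / f_y = 0.85 × 5 × 7.117 × 19 / 75 = 7.663 in².

A_s ≈ 7.66 in²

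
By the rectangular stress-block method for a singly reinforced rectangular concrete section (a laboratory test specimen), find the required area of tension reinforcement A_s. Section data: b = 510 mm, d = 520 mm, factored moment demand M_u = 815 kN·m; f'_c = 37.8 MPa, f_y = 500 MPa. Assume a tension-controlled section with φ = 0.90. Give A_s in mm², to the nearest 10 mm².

A_s ≈ 3940 mm²

M_n = M_u/φ = 815/0.90 = 905.556 kN·m.
With M_n = 0.85 f'_c a b (d − a/2), solve the quadratic for a:
a = d − √(d² − 2M_n/(0.85 f'_c b)) = 520 − √(520² − 2 × 905.556×10⁶/(0.85 × 37.8 × 510)) = 120.16 mm.
A_s = 0.85 f'_c a b / f_y = 0.85 × 37.8 × 120.16 × 510 / 500 = 3938.0 mm².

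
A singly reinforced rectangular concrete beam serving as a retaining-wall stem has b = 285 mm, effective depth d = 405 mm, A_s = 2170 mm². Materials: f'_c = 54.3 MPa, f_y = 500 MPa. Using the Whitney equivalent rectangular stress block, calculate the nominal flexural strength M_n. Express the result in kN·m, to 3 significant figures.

T = A_s f_y = 2170 × 500 = 1085000 N = 1085 kN.
From C = T: a = T/(0.85 f'_c b) = 1085000/(0.85 × 54.3 × 285) = 82.48 mm.
M_n = T(d − a/2) = 1085 kN × (405 − 41.24) mm = 394.68 kN·m.

M_n ≈ 395 kN·m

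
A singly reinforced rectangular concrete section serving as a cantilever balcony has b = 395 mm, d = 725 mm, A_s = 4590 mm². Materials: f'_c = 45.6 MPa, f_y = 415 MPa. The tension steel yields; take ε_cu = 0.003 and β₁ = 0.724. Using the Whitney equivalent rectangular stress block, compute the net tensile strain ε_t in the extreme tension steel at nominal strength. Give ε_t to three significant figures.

ε_t ≈ 0.00966

a = A_s f_y/(0.85 f'_c b) = 124.42 mm.
β₁ = 0.724, so c = a/β₁ = 124.42/0.724 = 171.85 mm.
From the linear strain diagram with ε_cu = 0.003: ε_t = 0.003 (d − c)/c = 0.003 × (725 − 171.85)/171.85 = 0.00966.
Since ε_t ≥ 0.005, the section is tension-controlled.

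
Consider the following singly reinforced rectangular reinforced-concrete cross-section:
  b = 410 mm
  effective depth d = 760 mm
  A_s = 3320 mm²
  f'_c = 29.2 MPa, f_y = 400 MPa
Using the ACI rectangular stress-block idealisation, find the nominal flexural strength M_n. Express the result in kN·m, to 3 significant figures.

T = A_s f_y = 3320 × 400 = 1328000 N = 1328 kN.
From C = T: a = T/(0.85 f'_c b) = 1328000/(0.85 × 29.2 × 410) = 130.50 mm.
M_n = T(d − a/2) = 1328 kN × (760 − 65.25) mm = 922.63 kN·m.

M_n ≈ 923 kN·m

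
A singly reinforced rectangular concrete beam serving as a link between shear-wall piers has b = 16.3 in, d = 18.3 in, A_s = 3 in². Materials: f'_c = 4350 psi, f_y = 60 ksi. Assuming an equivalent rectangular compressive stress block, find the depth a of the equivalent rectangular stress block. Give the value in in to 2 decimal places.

a ≈ 2.99 in

T = A_s f_y = 3 × 60 = 180 kips.
a = T/(0.85 f'_c b) = 180/(0.85 × 4.35 × 16.3) = 2.99 in.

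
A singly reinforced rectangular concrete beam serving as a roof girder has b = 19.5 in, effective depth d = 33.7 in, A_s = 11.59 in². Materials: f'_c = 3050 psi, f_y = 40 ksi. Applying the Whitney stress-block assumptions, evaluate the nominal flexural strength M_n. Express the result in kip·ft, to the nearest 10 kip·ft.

T = A_s f_y = 11.59 × 40 = 463.6 kips.
a = T/(0.85 f'_c b) = 463.6/(0.85 × 3.05 × 19.5) = 9.170 in.
M_n = T(d − a/2) = 463.6 × (33.7 − 4.585) = 13497.7 kip·in = 13497.7/12 = 1124.81 kip·ft.

M_n ≈ 1120 kip·ft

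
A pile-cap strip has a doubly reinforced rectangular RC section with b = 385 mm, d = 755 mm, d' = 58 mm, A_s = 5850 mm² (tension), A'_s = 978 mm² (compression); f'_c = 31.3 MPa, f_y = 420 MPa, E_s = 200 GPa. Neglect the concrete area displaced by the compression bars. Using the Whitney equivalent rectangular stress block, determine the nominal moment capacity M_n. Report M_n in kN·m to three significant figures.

Assume both tension and compression steel yield.
Net tension couple steel: A_s − A'_s = 4872 mm².
a = (A_s − A'_s) f_y / (0.85 f'_c b) = 2046240/(0.85 × 31.3 × 385) = 199.77 mm.
c = a/β₁ = 199.77/0.826 = 241.85 mm; ε'_s = 0.003(c − d')/c = 0.0023 ≥ f_y/E_s = 0.0021, so compression steel does yield.
M_n = (A_s − A'_s) f_y (d − a/2) + A'_s f_y (d − d') = [2046240 × (755 − 99.885) + 410760 × (755 − 58)] × 10⁻⁶ = 1340.52 + 286.30 = 1626.82 kN·m.

M_n ≈ 1630 kN·m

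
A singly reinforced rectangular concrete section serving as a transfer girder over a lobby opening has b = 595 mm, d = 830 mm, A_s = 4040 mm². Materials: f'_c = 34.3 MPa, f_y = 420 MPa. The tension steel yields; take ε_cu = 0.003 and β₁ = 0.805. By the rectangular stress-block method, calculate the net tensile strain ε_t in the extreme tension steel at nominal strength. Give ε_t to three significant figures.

ε_t ≈ 0.0175

a = A_s f_y/(0.85 f'_c b) = 97.81 mm.
β₁ = 0.805, so c = a/β₁ = 97.81/0.805 = 121.50 mm.
From the linear strain diagram with ε_cu = 0.003: ε_t = 0.003 (d − c)/c = 0.003 × (830 − 121.50)/121.50 = 0.0175.
Since ε_t ≥ 0.005, the section is tension-controlled.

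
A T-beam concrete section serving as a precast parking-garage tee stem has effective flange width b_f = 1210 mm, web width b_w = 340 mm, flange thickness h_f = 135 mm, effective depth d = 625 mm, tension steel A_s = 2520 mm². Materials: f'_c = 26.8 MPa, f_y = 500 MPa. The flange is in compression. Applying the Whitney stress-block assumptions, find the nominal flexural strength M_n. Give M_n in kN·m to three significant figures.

M_n ≈ 759 kN·m

Tension: T = A_s f_y = 2520 × 500 = 1260000 N.
Try a within the flange: a = T/(0.85 f'_c b_f) = 1260000/(0.85 × 26.8 × 1210) = 45.71 mm.
Since a = 45.71 ≤ h_f = 135 mm, the stress block lies entirely in the flange; analyse as a rectangular beam of width b_f.
M_n = T(d − a/2) = 1260000 × (625 − 22.855) = 758.70 × 10⁶ N·mm.
M_n = 758.70 kN·m.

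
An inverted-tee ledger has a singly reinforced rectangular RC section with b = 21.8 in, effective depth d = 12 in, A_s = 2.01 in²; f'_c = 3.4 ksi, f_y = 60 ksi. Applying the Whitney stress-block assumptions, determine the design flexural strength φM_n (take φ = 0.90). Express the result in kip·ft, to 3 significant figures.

T = A_s f_y = 2.01 × 60 = 120.6 kips.
a = T/(0.85 f'_c b) = 120.6/(0.85 × 3.4 × 21.8) = 1.914 in.
M_n = T(d − a/2) = 120.6 × (12 − 0.957) = 1331.8 kip·in = 1331.8/12 = 110.98 kip·ft.
φM_n = 0.90 × 110.98 = 99.88 kip·ft.

φM_n ≈ 99.9 kip·ft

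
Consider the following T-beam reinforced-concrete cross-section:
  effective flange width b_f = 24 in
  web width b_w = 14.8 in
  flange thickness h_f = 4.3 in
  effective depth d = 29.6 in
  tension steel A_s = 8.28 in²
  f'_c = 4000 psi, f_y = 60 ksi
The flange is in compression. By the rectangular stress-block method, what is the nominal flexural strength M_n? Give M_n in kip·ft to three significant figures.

M_n ≈ 1090 kip·ft

Tension: T = A_s f_y = 8.28 × 60 = 496.8 kips.
Try a within the flange: a = T/(0.85 f'_c b_f) = 496.8/(0.85 × 4 × 24) = 6.088 in.
a = 6.088 > h_f = 4.3 in: the block extends into the web. Split into flange-overhang and web parts.
C_f = 0.85 f'_c (b_f − b_w) h_f = 0.85 × 4 × (24 − 14.8) × 4.3 = 134.5 kips.
Remaining web compression depth: a_w = (T − C_f)/(0.85 f'_c b_w) = (496.8 − 134.5)/(0.85 × 4 × 14.8) = 7.200 in.
M_n = C_f(d − h_f/2) + (T − C_f)(d − a_w/2) = 134.5 × (29.6 − 2.15) + 362.3 × (29.6 − 3.6) = 3692.0 + 9419.8 = 13111.8 kip·in.
M_n = 13111.8/12 = 1092.65 kip·ft.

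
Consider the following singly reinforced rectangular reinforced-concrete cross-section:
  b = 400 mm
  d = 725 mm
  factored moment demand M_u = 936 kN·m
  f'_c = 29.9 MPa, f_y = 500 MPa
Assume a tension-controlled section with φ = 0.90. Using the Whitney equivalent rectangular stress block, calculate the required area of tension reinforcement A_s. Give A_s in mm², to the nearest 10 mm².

M_n = M_u/φ = 936/0.90 = 1040 kN·m.
With M_n = 0.85 f'_c a b (d − a/2), solve the quadratic for a:
a = d − √(d² − 2M_n/(0.85 f'_c b)) = 725 − √(725² − 2 × 1040×10⁶/(0.85 × 29.9 × 400)) = 158.41 mm.
A_s = 0.85 f'_c a b / f_y = 0.85 × 29.9 × 158.41 × 400 / 500 = 3220.8 mm².

A_s ≈ 3220 mm²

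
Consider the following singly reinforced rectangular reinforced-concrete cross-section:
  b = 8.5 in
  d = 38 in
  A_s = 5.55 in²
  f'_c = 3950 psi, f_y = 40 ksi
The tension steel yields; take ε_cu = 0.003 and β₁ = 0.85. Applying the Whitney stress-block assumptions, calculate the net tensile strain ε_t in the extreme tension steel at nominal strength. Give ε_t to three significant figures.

ε_t ≈ 0.00946

a = A_s f_y/(0.85 f'_c b) = 7.779 in.
β₁ = 0.85, so c = a/β₁ = 7.779/0.85 = 9.152 in.
From the linear strain diagram with ε_cu = 0.003: ε_t = 0.003 (d − c)/c = 0.003 × (38 − 9.152)/9.152 = 0.00946.
Since ε_t ≥ 0.005, the section is tension-controlled.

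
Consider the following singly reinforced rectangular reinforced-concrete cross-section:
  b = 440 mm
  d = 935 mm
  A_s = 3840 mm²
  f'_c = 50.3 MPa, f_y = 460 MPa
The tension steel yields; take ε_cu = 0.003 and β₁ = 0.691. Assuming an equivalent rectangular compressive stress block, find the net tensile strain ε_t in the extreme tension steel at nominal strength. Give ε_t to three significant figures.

ε_t ≈ 0.0176

a = A_s f_y/(0.85 f'_c b) = 93.90 mm.
β₁ = 0.691, so c = a/β₁ = 93.90/0.691 = 135.89 mm.
From the linear strain diagram with ε_cu = 0.003: ε_t = 0.003 (d − c)/c = 0.003 × (935 − 135.89)/135.89 = 0.0176.
Since ε_t ≥ 0.005, the section is tension-controlled.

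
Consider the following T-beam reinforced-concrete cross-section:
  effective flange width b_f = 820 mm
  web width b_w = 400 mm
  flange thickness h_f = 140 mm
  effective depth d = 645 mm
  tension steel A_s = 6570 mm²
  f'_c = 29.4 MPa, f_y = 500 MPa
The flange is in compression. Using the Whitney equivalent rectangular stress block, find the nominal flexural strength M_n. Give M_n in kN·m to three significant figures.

Tension: T = A_s f_y = 6570 × 500 = 3285000 N.
Try a within the flange: a = T/(0.85 f'_c b_f) = 3285000/(0.85 × 29.4 × 820) = 160.31 mm.
a = 160.31 > h_f = 140 mm: the block extends into the web. Split into flange-overhang and web parts.
C_f = 0.85 f'_c (b_f − b_w) h_f = 0.85 × 29.4 × (820 − 400) × 140 = 1469412 N.
Remaining web compression depth: a_w = (T − C_f)/(0.85 f'_c b_w) = (3285000 − 1469412)/(0.85 × 29.4 × 400) = 181.63 mm.
M_n = C_f(d − h_f/2) + (T − C_f)(d − a_w/2) = 1469412 × (645 − 70) + 1815588 × (645 − 90.815) = 844.91 + 1006.17 = 1851.08 × 10⁶ N·mm.
M_n = 1851.08 kN·m.

M_n ≈ 1850 kN·m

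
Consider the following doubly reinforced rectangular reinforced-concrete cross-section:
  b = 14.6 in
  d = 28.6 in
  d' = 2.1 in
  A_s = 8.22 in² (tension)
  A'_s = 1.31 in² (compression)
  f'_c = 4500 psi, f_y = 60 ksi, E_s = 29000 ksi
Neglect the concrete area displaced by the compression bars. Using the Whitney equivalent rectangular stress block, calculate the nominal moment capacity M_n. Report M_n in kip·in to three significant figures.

M_n ≈ 12400 kip·in

Assume both steels yield.
a = (A_s − A'_s) f_y/(0.85 f'_c b) = (8.22 − 1.31) × 60/(0.85 × 4.5 × 14.6) = 7.424 in.
c = a/β₁ = 7.424/0.825 = 8.999 in; ε'_s = 0.003(c − d')/c = 0.0023 ≥ ε_y = 0.0021, so the compression steel yields.
M_n = (A_s − A'_s) f_y (d − a/2) + A'_s f_y (d − d') = 414.6 × (28.6 − 3.712) + 78.6 × (28.6 − 2.1) = 10318.6 + 2082.9 = 12401.5 kip·in.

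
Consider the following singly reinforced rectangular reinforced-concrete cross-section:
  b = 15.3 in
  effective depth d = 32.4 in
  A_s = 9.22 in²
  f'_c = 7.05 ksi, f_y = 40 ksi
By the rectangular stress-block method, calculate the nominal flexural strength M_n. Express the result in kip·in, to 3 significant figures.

T = A_s f_y = 9.22 × 40 = 368.8 kips.
a = T/(0.85 f'_c b) = 368.8/(0.85 × 7.05 × 15.3) = 4.022 in.
M_n = T(d − a/2) = 368.8 × (32.4 − 2.011) = 11207.5 kip·in.

M_n ≈ 11200 kip·in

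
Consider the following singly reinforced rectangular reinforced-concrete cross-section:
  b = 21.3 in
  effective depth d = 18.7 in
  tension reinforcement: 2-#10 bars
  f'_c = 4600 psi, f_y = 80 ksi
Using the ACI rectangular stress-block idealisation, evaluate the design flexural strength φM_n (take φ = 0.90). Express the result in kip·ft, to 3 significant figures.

φM_n ≈ 266 kip·ft

A_s = 2 × 1.27 = 2.54 in².
T = A_s f_y = 2.54 × 80 = 203.2 kips.
a = T/(0.85 f'_c b) = 203.2/(0.85 × 4.6 × 21.3) = 2.440 in.
M_n = T(d − a/2) = 203.2 × (18.7 − 1.22) = 3551.9 kip·in = 3551.9/12 = 295.99 kip·ft.
φM_n = 0.90 × 295.99 = 266.39 kip·ft.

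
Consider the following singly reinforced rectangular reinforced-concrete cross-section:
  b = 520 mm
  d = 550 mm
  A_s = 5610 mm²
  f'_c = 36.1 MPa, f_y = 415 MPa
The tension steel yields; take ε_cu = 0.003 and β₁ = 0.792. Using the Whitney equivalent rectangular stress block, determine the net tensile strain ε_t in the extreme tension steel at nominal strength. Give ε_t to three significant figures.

a = A_s f_y/(0.85 f'_c b) = 145.91 mm.
β₁ = 0.792, so c = a/β₁ = 145.91/0.792 = 184.23 mm.
From the linear strain diagram with ε_cu = 0.003: ε_t = 0.003 (d − c)/c = 0.003 × (550 − 184.23)/184.23 = 0.00596.
Since ε_t ≥ 0.005, the section is tension-controlled.

ε_t ≈ 0.00596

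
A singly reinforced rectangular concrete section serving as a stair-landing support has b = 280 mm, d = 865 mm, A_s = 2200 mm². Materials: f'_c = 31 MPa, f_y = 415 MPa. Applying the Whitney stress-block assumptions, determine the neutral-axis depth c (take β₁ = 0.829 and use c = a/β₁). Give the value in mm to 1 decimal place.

c ≈ 149.3 mm

T = A_s f_y = 2200 × 415 = 913000 N = 913 kN.
Setting C = 0.85 f'_c a b equal to T: a = 913000/(0.85 × 31 × 280) = 123.746 mm.
With β₁ = 0.829, c = a/β₁ = 123.746/0.829 = 149.3 mm.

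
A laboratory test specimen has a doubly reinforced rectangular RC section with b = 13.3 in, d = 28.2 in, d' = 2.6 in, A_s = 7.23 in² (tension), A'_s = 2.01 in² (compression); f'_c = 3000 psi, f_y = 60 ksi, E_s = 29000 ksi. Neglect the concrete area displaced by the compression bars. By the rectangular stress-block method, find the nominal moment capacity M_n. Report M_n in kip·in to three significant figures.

M_n ≈ 10500 kip·in

Assume both steels yield.
a = (A_s − A'_s) f_y/(0.85 f'_c b) = (7.23 − 2.01) × 60/(0.85 × 3 × 13.3) = 9.235 in.
c = a/β₁ = 9.235/0.85 = 10.865 in; ε'_s = 0.003(c − d')/c = 0.0023 ≥ ε_y = 0.0021, so the compression steel yields.
M_n = (A_s − A'_s) f_y (d − a/2) + A'_s f_y (d − d') = 313.2 × (28.2 − 4.6175) + 120.6 × (28.2 − 2.6) = 7386.0 + 3087.4 = 10473.4 kip·in.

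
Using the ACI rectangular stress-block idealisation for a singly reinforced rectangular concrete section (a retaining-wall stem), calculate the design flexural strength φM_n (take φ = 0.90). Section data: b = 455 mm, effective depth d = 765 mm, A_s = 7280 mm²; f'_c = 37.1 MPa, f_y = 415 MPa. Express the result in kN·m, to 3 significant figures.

φM_n ≈ 1790 kN·m

T = A_s f_y = 7280 × 415 = 3021200 N = 3021.2 kN.
From C = T: a = T/(0.85 f'_c b) = 3021200/(0.85 × 37.1 × 455) = 210.56 mm.
M_n = T(d − a/2) = 3021.2 kN × (765 − 105.28) mm = 1993.15 kN·m.
φM_n = 0.90 × 1993.15 = 1793.84 kN·m.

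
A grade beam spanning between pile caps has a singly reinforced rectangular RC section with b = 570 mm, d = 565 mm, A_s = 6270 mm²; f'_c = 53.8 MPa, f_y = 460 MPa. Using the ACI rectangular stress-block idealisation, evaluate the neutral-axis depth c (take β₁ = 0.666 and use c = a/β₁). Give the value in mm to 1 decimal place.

T = A_s f_y = 6270 × 460 = 2884200 N = 2884.2 kN.
Setting C = 0.85 f'_c a b equal to T: a = 2884200/(0.85 × 53.8 × 570) = 110.649 mm.
With β₁ = 0.666, c = a/β₁ = 110.649/0.666 = 166.1 mm.

c ≈ 166.1 mm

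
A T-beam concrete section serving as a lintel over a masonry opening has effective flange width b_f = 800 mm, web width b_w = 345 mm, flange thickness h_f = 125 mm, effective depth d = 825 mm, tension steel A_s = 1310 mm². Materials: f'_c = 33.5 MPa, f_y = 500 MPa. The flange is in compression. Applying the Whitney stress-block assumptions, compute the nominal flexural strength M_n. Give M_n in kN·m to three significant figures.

M_n ≈ 531 kN·m

Tension: T = A_s f_y = 1310 × 500 = 655000 N.
Try a within the flange: a = T/(0.85 f'_c b_f) = 655000/(0.85 × 33.5 × 800) = 28.75 mm.
Since a = 28.75 ≤ h_f = 125 mm, the stress block lies entirely in the flange; analyse as a rectangular beam of width b_f.
M_n = T(d − a/2) = 655000 × (825 − 14.375) = 530.96 × 10⁶ N·mm.
M_n = 530.96 kN·m.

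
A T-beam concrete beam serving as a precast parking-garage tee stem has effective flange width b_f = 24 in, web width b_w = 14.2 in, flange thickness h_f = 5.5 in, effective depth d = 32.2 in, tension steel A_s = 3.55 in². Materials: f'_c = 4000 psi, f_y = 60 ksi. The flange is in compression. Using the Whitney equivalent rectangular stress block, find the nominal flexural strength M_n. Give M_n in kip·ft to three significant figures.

M_n ≈ 548 kip·ft

Tension: T = A_s f_y = 3.55 × 60 = 213 kips.
Try a within the flange: a = T/(0.85 f'_c b_f) = 213/(0.85 × 4 × 24) = 2.610 in.
Since a = 2.610 ≤ h_f = 5.5 in, the stress block lies entirely in the flange; analyse as a rectangular beam of width b_f.
M_n = T(d − a/2) = 213 × (32.2 − 1.305) = 6580.6 kip·in.
M_n = 6580.6/12 = 548.38 kip·ft.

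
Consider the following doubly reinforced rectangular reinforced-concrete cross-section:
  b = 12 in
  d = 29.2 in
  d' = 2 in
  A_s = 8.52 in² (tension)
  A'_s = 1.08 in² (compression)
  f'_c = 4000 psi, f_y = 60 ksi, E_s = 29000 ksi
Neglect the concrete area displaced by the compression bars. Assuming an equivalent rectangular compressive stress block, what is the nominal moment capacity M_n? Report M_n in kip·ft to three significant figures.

Assume both steels yield.
a = (A_s − A'_s) f_y/(0.85 f'_c b) = (8.52 − 1.08) × 60/(0.85 × 4 × 12) = 10.941 in.
c = a/β₁ = 10.941/0.85 = 12.872 in; ε'_s = 0.003(c − d')/c = 0.0025 ≥ ε_y = 0.0021, so the compression steel yields.
M_n = (A_s − A'_s) f_y (d − a/2) + A'_s f_y (d − d') = 446.4 × (29.2 − 5.4705) + 64.8 × (29.2 − 2) = 10592.8 + 1762.6 = 12355.4 kip·in = 12355.4/12 = 1029.62 kip·ft.

M_n ≈ 1030 kip·ft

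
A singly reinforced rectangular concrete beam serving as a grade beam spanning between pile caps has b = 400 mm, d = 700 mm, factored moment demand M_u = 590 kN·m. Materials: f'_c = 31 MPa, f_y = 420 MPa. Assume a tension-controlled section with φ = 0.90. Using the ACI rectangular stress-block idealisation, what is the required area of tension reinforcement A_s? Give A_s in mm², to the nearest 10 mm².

A_s ≈ 2390 mm²

M_n = M_u/φ = 590/0.90 = 655.556 kN·m.
With M_n = 0.85 f'_c a b (d − a/2), solve the quadratic for a:
a = d − √(d² − 2M_n/(0.85 f'_c b)) = 700 − √(700² − 2 × 655.556×10⁶/(0.85 × 31 × 400)) = 95.35 mm.
A_s = 0.85 f'_c a b / f_y = 0.85 × 31 × 95.35 × 400 / 420 = 2392.8 mm².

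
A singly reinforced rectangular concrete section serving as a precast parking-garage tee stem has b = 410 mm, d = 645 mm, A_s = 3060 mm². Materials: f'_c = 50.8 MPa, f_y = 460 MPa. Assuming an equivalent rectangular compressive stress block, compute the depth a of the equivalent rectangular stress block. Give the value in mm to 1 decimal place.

a ≈ 79.5 mm

T = A_s f_y = 3060 × 460 = 1407600 N = 1407.6 kN.
Setting C = 0.85 f'_c a b equal to T: a = 1407600/(0.85 × 50.8 × 410) = 79.5 mm.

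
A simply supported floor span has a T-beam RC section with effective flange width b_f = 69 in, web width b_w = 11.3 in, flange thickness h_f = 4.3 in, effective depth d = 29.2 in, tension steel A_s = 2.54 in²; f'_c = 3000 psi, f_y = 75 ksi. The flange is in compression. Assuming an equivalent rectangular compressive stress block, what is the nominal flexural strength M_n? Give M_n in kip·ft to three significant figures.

Tension: T = A_s f_y = 2.54 × 75 = 190.5 kips.
Try a within the flange: a = T/(0.85 f'_c b_f) = 190.5/(0.85 × 3 × 69) = 1.083 in.
Since a = 1.083 ≤ h_f = 4.3 in, the stress block lies entirely in the flange; analyse as a rectangular beam of width b_f.
M_n = T(d − a/2) = 190.5 × (29.2 − 0.5415) = 5459.4 kip·in.
M_n = 5459.4/12 = 454.95 kip·ft.

M_n ≈ 455 kip·ft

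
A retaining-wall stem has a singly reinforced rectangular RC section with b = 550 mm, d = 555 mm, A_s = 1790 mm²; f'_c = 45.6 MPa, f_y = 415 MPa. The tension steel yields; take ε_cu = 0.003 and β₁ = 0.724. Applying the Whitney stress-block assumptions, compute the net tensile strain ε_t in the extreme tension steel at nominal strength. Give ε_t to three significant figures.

a = A_s f_y/(0.85 f'_c b) = 34.85 mm.
β₁ = 0.724, so c = a/β₁ = 34.85/0.724 = 48.14 mm.
From the linear strain diagram with ε_cu = 0.003: ε_t = 0.003 (d − c)/c = 0.003 × (555 − 48.14)/48.14 = 0.0316.
Since ε_t ≥ 0.005, the section is tension-controlled.

ε_t ≈ 0.0316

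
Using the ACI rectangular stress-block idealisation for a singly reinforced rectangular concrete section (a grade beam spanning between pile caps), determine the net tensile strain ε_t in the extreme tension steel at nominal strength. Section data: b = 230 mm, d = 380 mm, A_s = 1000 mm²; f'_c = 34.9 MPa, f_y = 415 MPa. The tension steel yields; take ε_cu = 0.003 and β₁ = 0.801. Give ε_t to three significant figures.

a = A_s f_y/(0.85 f'_c b) = 60.82 mm.
β₁ = 0.801, so c = a/β₁ = 60.82/0.801 = 75.93 mm.
From the linear strain diagram with ε_cu = 0.003: ε_t = 0.003 (d − c)/c = 0.003 × (380 − 75.93)/75.93 = 0.0120.
Since ε_t ≥ 0.005, the section is tension-controlled.

ε_t ≈ 0.0120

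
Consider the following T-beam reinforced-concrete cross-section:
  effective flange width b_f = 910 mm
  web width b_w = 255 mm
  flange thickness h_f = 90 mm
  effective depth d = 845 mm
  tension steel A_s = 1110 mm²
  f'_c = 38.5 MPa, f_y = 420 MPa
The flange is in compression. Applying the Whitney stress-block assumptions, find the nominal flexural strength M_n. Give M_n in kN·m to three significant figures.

Tension: T = A_s f_y = 1110 × 420 = 466200 N.
Try a within the flange: a = T/(0.85 f'_c b_f) = 466200/(0.85 × 38.5 × 910) = 15.65 mm.
Since a = 15.65 ≤ h_f = 90 mm, the stress block lies entirely in the flange; analyse as a rectangular beam of width b_f.
M_n = T(d − a/2) = 466200 × (845 − 7.825) = 390.29 × 10⁶ N·mm.
M_n = 390.29 kN·m.

M_n ≈ 390 kN·m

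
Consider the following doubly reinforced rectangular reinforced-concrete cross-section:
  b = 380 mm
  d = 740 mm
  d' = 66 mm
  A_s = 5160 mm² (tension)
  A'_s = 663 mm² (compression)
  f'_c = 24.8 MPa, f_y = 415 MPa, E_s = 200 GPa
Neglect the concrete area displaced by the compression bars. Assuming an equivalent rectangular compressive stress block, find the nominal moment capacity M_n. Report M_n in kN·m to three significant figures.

M_n ≈ 1350 kN·m

Assume both tension and compression steel yield.
Net tension couple steel: A_s − A'_s = 4497 mm².
a = (A_s − A'_s) f_y / (0.85 f'_c b) = 1866255/(0.85 × 24.8 × 380) = 232.98 mm.
c = a/β₁ = 232.98/0.85 = 274.09 mm; ε'_s = 0.003(c − d')/c = 0.0023 ≥ f_y/E_s = 0.0021, so compression steel does yield.
M_n = (A_s − A'_s) f_y (d − a/2) + A'_s f_y (d − d') = [1866255 × (740 − 116.49) + 275145 × (740 − 66)] × 10⁻⁶ = 1163.63 + 185.45 = 1349.08 kN·m.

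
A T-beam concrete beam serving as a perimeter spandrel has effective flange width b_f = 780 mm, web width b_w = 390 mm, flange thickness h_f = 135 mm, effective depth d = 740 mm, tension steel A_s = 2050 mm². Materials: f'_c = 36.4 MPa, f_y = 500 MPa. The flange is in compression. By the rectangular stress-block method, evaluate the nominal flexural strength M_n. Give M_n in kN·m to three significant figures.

M_n ≈ 737 kN·m

Tension: T = A_s f_y = 2050 × 500 = 1025000 N.
Try a within the flange: a = T/(0.85 f'_c b_f) = 1025000/(0.85 × 36.4 × 780) = 42.47 mm.
Since a = 42.47 ≤ h_f = 135 mm, the stress block lies entirely in the flange; analyse as a rectangular beam of width b_f.
M_n = T(d − a/2) = 1025000 × (740 − 21.235) = 736.73 × 10⁶ N·mm.
M_n = 736.73 kN·m.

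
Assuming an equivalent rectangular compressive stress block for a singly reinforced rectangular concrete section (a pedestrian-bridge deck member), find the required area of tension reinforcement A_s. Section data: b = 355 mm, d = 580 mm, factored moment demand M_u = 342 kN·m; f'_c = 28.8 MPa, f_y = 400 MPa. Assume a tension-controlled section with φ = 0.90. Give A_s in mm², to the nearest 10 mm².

M_n = M_u/φ = 342/0.90 = 380 kN·m.
With M_n = 0.85 f'_c a b (d − a/2), solve the quadratic for a:
a = d − √(d² − 2M_n/(0.85 f'_c b)) = 580 − √(580² − 2 × 380×10⁶/(0.85 × 28.8 × 355)) = 81.05 mm.
A_s = 0.85 f'_c a b / f_y = 0.85 × 28.8 × 81.05 × 355 / 400 = 1760.9 mm².

A_s ≈ 1760 mm²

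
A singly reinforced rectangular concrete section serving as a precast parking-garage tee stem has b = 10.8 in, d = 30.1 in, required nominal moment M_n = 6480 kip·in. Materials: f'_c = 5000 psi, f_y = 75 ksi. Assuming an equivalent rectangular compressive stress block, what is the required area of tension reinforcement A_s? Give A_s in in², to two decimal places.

A_s ≈ 3.14 in²

From M_n = 0.85 f'_c a b (d − a/2):
a = d − √(d² − 2M_n/(0.85 f'_c b)) = 30.1 − √(30.1² − 2 × 6480/(0.85 × 5 × 10.8)) = 5.127 in.
A_s = 0.85 f'_c a b / f_y = 0.85 × 5 × 5.127 × 10.8 / 75 = 3.138 in².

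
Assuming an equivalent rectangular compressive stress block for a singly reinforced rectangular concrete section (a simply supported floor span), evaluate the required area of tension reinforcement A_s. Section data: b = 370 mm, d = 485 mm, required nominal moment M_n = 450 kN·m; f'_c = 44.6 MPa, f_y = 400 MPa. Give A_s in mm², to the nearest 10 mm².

With M_n = 0.85 f'_c a b (d − a/2), solve the quadratic for a:
a = d − √(d² − 2M_n/(0.85 f'_c b)) = 485 − √(485² − 2 × 450×10⁶/(0.85 × 44.6 × 370)) = 71.40 mm.
A_s = 0.85 f'_c a b / f_y = 0.85 × 44.6 × 71.40 × 370 / 400 = 2503.8 mm².

A_s ≈ 2500 mm²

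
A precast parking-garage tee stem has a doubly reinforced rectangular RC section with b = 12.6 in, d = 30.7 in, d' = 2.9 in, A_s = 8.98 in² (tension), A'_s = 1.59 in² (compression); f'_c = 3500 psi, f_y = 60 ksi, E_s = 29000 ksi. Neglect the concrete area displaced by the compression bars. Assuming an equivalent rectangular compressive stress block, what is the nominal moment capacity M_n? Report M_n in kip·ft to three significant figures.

M_n ≈ 1140 kip·ft

Assume both steels yield.
a = (A_s − A'_s) f_y/(0.85 f'_c b) = (8.98 − 1.59) × 60/(0.85 × 3.5 × 12.6) = 11.829 in.
c = a/β₁ = 11.829/0.85 = 13.916 in; ε'_s = 0.003(c − d')/c = 0.0024 ≥ ε_y = 0.0021, so the compression steel yields.
M_n = (A_s − A'_s) f_y (d − a/2) + A'_s f_y (d − d') = 443.4 × (30.7 − 5.9145) + 95.4 × (30.7 − 2.9) = 10989.9 + 2652.1 = 13642.0 kip·in = 13642.0/12 = 1136.83 kip·ft.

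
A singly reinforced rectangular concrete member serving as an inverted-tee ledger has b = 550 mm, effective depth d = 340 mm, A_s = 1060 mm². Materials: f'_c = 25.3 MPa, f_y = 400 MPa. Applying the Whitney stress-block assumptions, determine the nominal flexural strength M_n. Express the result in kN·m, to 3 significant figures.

T = A_s f_y = 1060 × 400 = 424000 N = 424 kN.
From C = T: a = T/(0.85 f'_c b) = 424000/(0.85 × 25.3 × 550) = 35.85 mm.
M_n = T(d − a/2) = 424 kN × (340 − 17.925) mm = 136.56 kN·m.

M_n ≈ 137 kN·m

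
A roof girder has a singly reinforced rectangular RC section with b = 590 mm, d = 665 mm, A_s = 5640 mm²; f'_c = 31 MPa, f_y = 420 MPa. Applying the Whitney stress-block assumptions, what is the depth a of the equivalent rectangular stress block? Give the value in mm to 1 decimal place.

T = A_s f_y = 5640 × 420 = 2368800 N = 2368.8 kN.
Setting C = 0.85 f'_c a b equal to T: a = 2368800/(0.85 × 31 × 590) = 152.4 mm.

a ≈ 152.4 mm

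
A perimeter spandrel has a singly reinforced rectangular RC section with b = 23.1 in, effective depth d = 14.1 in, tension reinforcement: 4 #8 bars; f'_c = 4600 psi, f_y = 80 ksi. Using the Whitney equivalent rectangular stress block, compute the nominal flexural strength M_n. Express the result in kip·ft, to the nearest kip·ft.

M_n ≈ 268 kip·ft

A_s = 4 × 0.79 = 3.16 in².
T = A_s f_y = 3.16 × 80 = 252.8 kips.
a = T/(0.85 f'_c b) = 252.8/(0.85 × 4.6 × 23.1) = 2.799 in.
M_n = T(d − a/2) = 252.8 × (14.1 − 1.3995) = 3210.7 kip·in = 3210.7/12 = 267.56 kip·ft.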